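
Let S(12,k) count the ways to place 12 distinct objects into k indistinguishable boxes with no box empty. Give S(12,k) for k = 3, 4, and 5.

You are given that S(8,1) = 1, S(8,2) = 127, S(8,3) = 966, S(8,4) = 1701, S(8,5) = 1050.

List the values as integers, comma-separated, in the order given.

86526, 611501, 1379400

@9  (9,1):1·1+0→1, (9,2):127·2+1→255, (9,3):966·3+127→3025, (9,4):1701·4+966→7770, (9,5):1050·5+1701→6951
@10  (10,1):1·1+0→1, (10,2):255·2+1→511, (10,3):3025·3+255→9330, (10,4):7770·4+3025→34105, (10,5):6951·5+7770→42525
@11  (11,2):511·2+1→1023, (11,3):9330·3+511→28501, (11,4):34105·4+9330→145750, (11,5):42525·5+34105→246730
@12  (12,3):28501·3+1023→86526, (12,4):145750·4+28501→611501, (12,5):246730·5+145750→1379400
Read S(12,3) = 86526, S(12,4) = 611501, S(12,5) = 1379400.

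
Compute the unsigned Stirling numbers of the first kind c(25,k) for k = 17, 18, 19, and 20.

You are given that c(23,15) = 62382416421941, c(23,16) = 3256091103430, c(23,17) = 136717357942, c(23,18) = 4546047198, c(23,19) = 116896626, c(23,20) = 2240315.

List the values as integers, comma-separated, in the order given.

[24] T[24,16]:23*3256091103430+62382416421941=137272511800831 · T[24,17]:23*136717357942+3256091103430=6400590336096 · T[24,18]:23*4546047198+136717357942=241276443496 · T[24,19]:23*116896626+4546047198=7234669596 · T[24,20]:23*2240315+116896626=168423871
[25] T[25,17]:24*6400590336096+137272511800831=290886679867135 · T[25,18]:24*241276443496+6400590336096=12191224980000 · T[25,19]:24*7234669596+241276443496=414908513800 · T[25,20]:24*168423871+7234669596=11276842500
Read c(25,17) = 290886679867135, c(25,18) = 12191224980000, c(25,19) = 414908513800, c(25,20) = 11276842500.

290886679867135, 12191224980000, 414908513800, 11276842500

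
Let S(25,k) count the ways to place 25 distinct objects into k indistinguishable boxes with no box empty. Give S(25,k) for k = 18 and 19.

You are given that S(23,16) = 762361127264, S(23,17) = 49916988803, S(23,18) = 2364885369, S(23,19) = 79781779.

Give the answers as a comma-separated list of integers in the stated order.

3275678594925, 166218969675

@24  (24,17):49916988803·17+762361127264→1610949936915, (24,18):2364885369·18+49916988803→92484925445, (24,19):79781779·19+2364885369→3880739170
@25  (25,18):92484925445·18+1610949936915→3275678594925, (25,19):3880739170·19+92484925445→166218969675
Read S(25,18) = 3275678594925, S(25,19) = 166218969675.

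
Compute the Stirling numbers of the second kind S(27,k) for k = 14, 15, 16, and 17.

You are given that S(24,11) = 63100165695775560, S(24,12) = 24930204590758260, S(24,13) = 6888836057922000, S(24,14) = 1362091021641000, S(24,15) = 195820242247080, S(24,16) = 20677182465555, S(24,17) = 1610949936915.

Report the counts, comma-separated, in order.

8541149231801585700, 1834634071262848260, 294063066070824960, 35569317763922670

i=25: T(25,12)=63100165695775560+12·24930204590758260=362262620784874680 | T(25,13)=24930204590758260+13·6888836057922000=114485073343744260 | T(25,14)=6888836057922000+14·1362091021641000=25958110360896000 | T(25,15)=1362091021641000+15·195820242247080=4299394655347200 | T(25,16)=195820242247080+16·20677182465555=526655161695960 | T(25,17)=20677182465555+17·1610949936915=48063331393110
i=26: T(26,13)=362262620784874680+13·114485073343744260=1850568574253550060 | T(26,14)=114485073343744260+14·25958110360896000=477898618396288260 | T(26,15)=25958110360896000+15·4299394655347200=90449030191104000 | T(26,16)=4299394655347200+16·526655161695960=12725877242482560 | T(26,17)=526655161695960+17·48063331393110=1343731795378830
i=27: T(27,14)=1850568574253550060+14·477898618396288260=8541149231801585700 | T(27,15)=477898618396288260+15·90449030191104000=1834634071262848260 | T(27,16)=90449030191104000+16·12725877242482560=294063066070824960 | T(27,17)=12725877242482560+17·1343731795378830=35569317763922670
Read S(27,14) = 8541149231801585700, S(27,15) = 1834634071262848260, S(27,16) = 294063066070824960, S(27,17) = 35569317763922670.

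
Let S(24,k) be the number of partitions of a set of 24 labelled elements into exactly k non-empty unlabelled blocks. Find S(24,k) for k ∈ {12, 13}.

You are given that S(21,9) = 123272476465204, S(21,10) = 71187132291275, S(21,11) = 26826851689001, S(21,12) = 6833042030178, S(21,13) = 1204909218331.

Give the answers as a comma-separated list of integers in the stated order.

24930204590758260, 6888836057922000

i=22: T(22,10)=123272476465204+10·71187132291275=835143799377954 | T(22,11)=71187132291275+11·26826851689001=366282500870286 | T(22,12)=26826851689001+12·6833042030178=108823356051137 | T(22,13)=6833042030178+13·1204909218331=22496861868481
i=23: T(23,11)=835143799377954+11·366282500870286=4864251308951100 | T(23,12)=366282500870286+12·108823356051137=1672162773483930 | T(23,13)=108823356051137+13·22496861868481=401282560341390
i=24: T(24,12)=4864251308951100+12·1672162773483930=24930204590758260 | T(24,13)=1672162773483930+13·401282560341390=6888836057922000
Read S(24,12) = 24930204590758260, S(24,13) = 6888836057922000.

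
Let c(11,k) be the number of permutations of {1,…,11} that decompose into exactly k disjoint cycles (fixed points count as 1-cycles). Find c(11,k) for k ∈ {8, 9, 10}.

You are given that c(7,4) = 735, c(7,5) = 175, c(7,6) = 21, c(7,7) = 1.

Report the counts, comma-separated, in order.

r8: T_8,5=7×175+735=1960; T_8,6=7×21+175=322; T_8,7=7×1+21=28; T_8,8=7×0+1=1
r9: T_9,6=8×322+1960=4536; T_9,7=8×28+322=546; T_9,8=8×1+28=36; T_9,9=8×0+1=1
r10: T_10,7=9×546+4536=9450; T_10,8=9×36+546=870; T_10,9=9×1+36=45; T_10,10=9×0+1=1
r11: T_11,8=10×870+9450=18150; T_11,9=10×45+870=1320; T_11,10=10×1+45=55
Read c(11,8) = 18150, c(11,9) = 1320, c(11,10) = 55.

18150, 1320, 55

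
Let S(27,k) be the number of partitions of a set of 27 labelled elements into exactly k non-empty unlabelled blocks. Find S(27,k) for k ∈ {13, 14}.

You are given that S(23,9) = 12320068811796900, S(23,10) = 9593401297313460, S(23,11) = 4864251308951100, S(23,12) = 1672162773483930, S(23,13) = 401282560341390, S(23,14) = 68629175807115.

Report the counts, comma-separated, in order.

29206898819153109600, 8541149231801585700

i=24: T(24,10)=12320068811796900+10·9593401297313460=108254081784931500 | T(24,11)=9593401297313460+11·4864251308951100=63100165695775560 | T(24,12)=4864251308951100+12·1672162773483930=24930204590758260 | T(24,13)=1672162773483930+13·401282560341390=6888836057922000 | T(24,14)=401282560341390+14·68629175807115=1362091021641000
i=25: T(25,11)=108254081784931500+11·63100165695775560=802355904438462660 | T(25,12)=63100165695775560+12·24930204590758260=362262620784874680 | T(25,13)=24930204590758260+13·6888836057922000=114485073343744260 | T(25,14)=6888836057922000+14·1362091021641000=25958110360896000
i=26: T(26,12)=802355904438462660+12·362262620784874680=5149507353856958820 | T(26,13)=362262620784874680+13·114485073343744260=1850568574253550060 | T(26,14)=114485073343744260+14·25958110360896000=477898618396288260
i=27: T(27,13)=5149507353856958820+13·1850568574253550060=29206898819153109600 | T(27,14)=1850568574253550060+14·477898618396288260=8541149231801585700
Read S(27,13) = 29206898819153109600, S(27,14) = 8541149231801585700.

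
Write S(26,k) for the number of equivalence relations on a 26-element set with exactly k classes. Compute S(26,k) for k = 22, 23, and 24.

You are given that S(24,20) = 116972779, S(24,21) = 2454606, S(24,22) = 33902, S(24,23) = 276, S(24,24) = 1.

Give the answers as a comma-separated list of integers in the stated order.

238929405, 4126200, 47450

@25  (25,21):2454606·21+116972779→168519505, (25,22):33902·22+2454606→3200450, (25,23):276·23+33902→40250, (25,24):1·24+276→300
@26  (26,22):3200450·22+168519505→238929405, (26,23):40250·23+3200450→4126200, (26,24):300·24+40250→47450
Read S(26,22) = 238929405, S(26,23) = 4126200, S(26,24) = 47450.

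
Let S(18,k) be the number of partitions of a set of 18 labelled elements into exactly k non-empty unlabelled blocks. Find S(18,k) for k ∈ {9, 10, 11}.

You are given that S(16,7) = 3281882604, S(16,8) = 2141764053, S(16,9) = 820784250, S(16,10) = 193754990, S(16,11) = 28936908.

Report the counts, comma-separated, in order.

row 17: T[17][8]=8·2141764053+3281882604=20415995028  T[17][9]=9·820784250+2141764053=9528822303  T[17][10]=10·193754990+820784250=2758334150  T[17][11]=11·28936908+193754990=512060978
row 18: T[18][9]=9·9528822303+20415995028=106175395755  T[18][10]=10·2758334150+9528822303=37112163803  T[18][11]=11·512060978+2758334150=8391004908
Read S(18,9) = 106175395755, S(18,10) = 37112163803, S(18,11) = 8391004908.

106175395755, 37112163803, 8391004908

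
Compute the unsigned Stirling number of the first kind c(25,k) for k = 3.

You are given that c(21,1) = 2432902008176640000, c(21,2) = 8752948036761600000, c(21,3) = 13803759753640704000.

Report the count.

r22: T_22,1=21×2432902008176640000+0=51090942171709440000; T_22,2=21×8752948036761600000+2432902008176640000=186244810780170240000; T_22,3=21×13803759753640704000+8752948036761600000=298631902863216384000
r23: T_23,1=22×51090942171709440000+0=1124000727777607680000; T_23,2=22×186244810780170240000+51090942171709440000=4148476779335454720000; T_23,3=22×298631902863216384000+186244810780170240000=6756146673770930688000
r24: T_24,2=23×4148476779335454720000+1124000727777607680000=96538966652493066240000; T_24,3=23×6756146673770930688000+4148476779335454720000=159539850276066860544000
r25: T_25,3=24×159539850276066860544000+96538966652493066240000=3925495373278097719296000
Read c(25,3) = 3925495373278097719296000.

3925495373278097719296000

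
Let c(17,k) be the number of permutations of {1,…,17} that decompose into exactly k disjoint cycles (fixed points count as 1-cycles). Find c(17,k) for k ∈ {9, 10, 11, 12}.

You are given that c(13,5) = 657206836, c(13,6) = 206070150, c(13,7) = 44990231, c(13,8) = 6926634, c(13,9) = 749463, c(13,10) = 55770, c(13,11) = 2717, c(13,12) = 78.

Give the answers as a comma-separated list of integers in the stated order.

185953177553, 23057159840, 2185031420, 156952432

i=14: T(14,6)=657206836+13·206070150=3336118786 | T(14,7)=206070150+13·44990231=790943153 | T(14,8)=44990231+13·6926634=135036473 | T(14,9)=6926634+13·749463=16669653 | T(14,10)=749463+13·55770=1474473 | T(14,11)=55770+13·2717=91091 | T(14,12)=2717+13·78=3731
i=15: T(15,7)=3336118786+14·790943153=14409322928 | T(15,8)=790943153+14·135036473=2681453775 | T(15,9)=135036473+14·16669653=368411615 | T(15,10)=16669653+14·1474473=37312275 | T(15,11)=1474473+14·91091=2749747 | T(15,12)=91091+14·3731=143325
i=16: T(16,8)=14409322928+15·2681453775=54631129553 | T(16,9)=2681453775+15·368411615=8207628000 | T(16,10)=368411615+15·37312275=928095740 | T(16,11)=37312275+15·2749747=78558480 | T(16,12)=2749747+15·143325=4899622
i=17: T(17,9)=54631129553+16·8207628000=185953177553 | T(17,10)=8207628000+16·928095740=23057159840 | T(17,11)=928095740+16·78558480=2185031420 | T(17,12)=78558480+16·4899622=156952432
Read c(17,9) = 185953177553, c(17,10) = 23057159840, c(17,11) = 2185031420, c(17,12) = 156952432.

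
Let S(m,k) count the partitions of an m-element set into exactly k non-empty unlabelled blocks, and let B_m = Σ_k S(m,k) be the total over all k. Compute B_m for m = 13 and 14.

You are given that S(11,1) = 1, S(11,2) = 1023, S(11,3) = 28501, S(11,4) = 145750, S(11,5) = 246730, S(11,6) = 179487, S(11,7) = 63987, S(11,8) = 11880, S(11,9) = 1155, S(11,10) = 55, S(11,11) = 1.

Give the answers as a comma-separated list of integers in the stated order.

row 12: T[12][1]=1·1+0=1  T[12][2]=2·1023+1=2047  T[12][3]=3·28501+1023=86526  T[12][4]=4·145750+28501=611501  T[12][5]=5·246730+145750=1379400  T[12][6]=6·179487+246730=1323652  T[12][7]=7·63987+179487=627396  T[12][8]=8·11880+63987=159027  T[12][9]=9·1155+11880=22275  T[12][10]=10·55+1155=1705  T[12][11]=11·1+55=66  T[12][12]=12·0+1=1
row 13: T[13][1]=1·1+0=1  T[13][2]=2·2047+1=4095  T[13][3]=3·86526+2047=261625  T[13][4]=4·611501+86526=2532530  T[13][5]=5·1379400+611501=7508501  T[13][6]=6·1323652+1379400=9321312  T[13][7]=7·627396+1323652=5715424  T[13][8]=8·159027+627396=1899612  T[13][9]=9·22275+159027=359502  T[13][10]=10·1705+22275=39325  T[13][11]=11·66+1705=2431  T[13][12]=12·1+66=78  T[13][13]=13·0+1=1
row 14: T[14][1]=1·1+0=1  T[14][2]=2·4095+1=8191  T[14][3]=3·261625+4095=788970  T[14][4]=4·2532530+261625=10391745  T[14][5]=5·7508501+2532530=40075035  T[14][6]=6·9321312+7508501=63436373  T[14][7]=7·5715424+9321312=49329280  T[14][8]=8·1899612+5715424=20912320  T[14][9]=9·359502+1899612=5135130  T[14][10]=10·39325+359502=752752  T[14][11]=11·2431+39325=66066  T[14][12]=12·78+2431=3367  T[14][13]=13·1+78=91  T[14][14]=14·0+1=1
B_13 = ΣS(13,k) = 1+4095+261625+2532530+7508501+9321312+5715424+1899612+359502+39325+2431+78+1 = 27644437
B_14 = ΣS(14,k) = 1+8191+788970+10391745+40075035+63436373+49329280+20912320+5135130+752752+66066+3367+91+1 = 190899322

27644437, 190899322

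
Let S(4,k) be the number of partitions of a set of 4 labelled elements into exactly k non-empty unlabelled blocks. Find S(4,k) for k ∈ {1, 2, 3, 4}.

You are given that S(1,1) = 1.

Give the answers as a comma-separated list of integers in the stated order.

row 2: T[2][1]=1·1+0=1  T[2][2]=2·0+1=1
row 3: T[3][1]=1·1+0=1  T[3][2]=2·1+1=3  T[3][3]=3·0+1=1
row 4: T[4][1]=1·1+0=1  T[4][2]=2·3+1=7  T[4][3]=3·1+3=6  T[4][4]=4·0+1=1
Read S(4,1) = 1, S(4,2) = 7, S(4,3) = 6, S(4,4) = 1.

1, 7, 6, 1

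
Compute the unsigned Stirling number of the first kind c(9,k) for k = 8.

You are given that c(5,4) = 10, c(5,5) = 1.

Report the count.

36

@6  (6,5):1·5+10→15, (6,6):0·5+1→1
@7  (7,6):1·6+15→21, (7,7):0·6+1→1
@8  (8,7):1·7+21→28, (8,8):0·7+1→1
@9  (9,8):1·8+28→36
Read c(9,8) = 36.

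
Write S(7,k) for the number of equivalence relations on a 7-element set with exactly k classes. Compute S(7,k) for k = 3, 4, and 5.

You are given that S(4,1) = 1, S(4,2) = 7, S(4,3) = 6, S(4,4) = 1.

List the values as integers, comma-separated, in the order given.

301, 350, 140

row 5: T[5][1]=1·1+0=1  T[5][2]=2·7+1=15  T[5][3]=3·6+7=25  T[5][4]=4·1+6=10  T[5][5]=5·0+1=1
row 6: T[6][2]=2·15+1=31  T[6][3]=3·25+15=90  T[6][4]=4·10+25=65  T[6][5]=5·1+10=15
row 7: T[7][3]=3·90+31=301  T[7][4]=4·65+90=350  T[7][5]=5·15+65=140
Read S(7,3) = 301, S(7,4) = 350, S(7,5) = 140.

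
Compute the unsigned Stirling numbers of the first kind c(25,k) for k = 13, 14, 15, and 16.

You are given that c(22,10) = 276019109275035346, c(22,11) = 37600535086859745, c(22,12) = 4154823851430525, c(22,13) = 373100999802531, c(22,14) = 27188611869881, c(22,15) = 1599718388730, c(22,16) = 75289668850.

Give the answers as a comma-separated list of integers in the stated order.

row 23: T[23][11]=22·37600535086859745+276019109275035346=1103230881185949736  T[23][12]=22·4154823851430525+37600535086859745=129006659818331295  T[23][13]=22·373100999802531+4154823851430525=12363045847086207  T[23][14]=22·27188611869881+373100999802531=971250460939913  T[23][15]=22·1599718388730+27188611869881=62382416421941  T[23][16]=22·75289668850+1599718388730=3256091103430
row 24: T[24][12]=23·129006659818331295+1103230881185949736=4070384057007569521  T[24][13]=23·12363045847086207+129006659818331295=413356714301314056  T[24][14]=23·971250460939913+12363045847086207=34701806448704206  T[24][15]=23·62382416421941+971250460939913=2406046038644556  T[24][16]=23·3256091103430+62382416421941=137272511800831
row 25: T[25][13]=24·413356714301314056+4070384057007569521=13990945200239106865  T[25][14]=24·34701806448704206+413356714301314056=1246200069070215000  T[25][15]=24·2406046038644556+34701806448704206=92446911376173550  T[25][16]=24·137272511800831+2406046038644556=5700586321864500
Read c(25,13) = 13990945200239106865, c(25,14) = 1246200069070215000, c(25,15) = 92446911376173550, c(25,16) = 5700586321864500.

13990945200239106865, 1246200069070215000, 92446911376173550, 5700586321864500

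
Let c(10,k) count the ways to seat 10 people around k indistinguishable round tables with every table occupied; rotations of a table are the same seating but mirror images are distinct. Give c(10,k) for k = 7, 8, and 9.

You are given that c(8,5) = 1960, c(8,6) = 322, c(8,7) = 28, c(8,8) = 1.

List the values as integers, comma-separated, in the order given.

row 9: T[9][6]=8·322+1960=4536  T[9][7]=8·28+322=546  T[9][8]=8·1+28=36  T[9][9]=8·0+1=1
row 10: T[10][7]=9·546+4536=9450  T[10][8]=9·36+546=870  T[10][9]=9·1+36=45
Read c(10,7) = 9450, c(10,8) = 870, c(10,9) = 45.

9450, 870, 45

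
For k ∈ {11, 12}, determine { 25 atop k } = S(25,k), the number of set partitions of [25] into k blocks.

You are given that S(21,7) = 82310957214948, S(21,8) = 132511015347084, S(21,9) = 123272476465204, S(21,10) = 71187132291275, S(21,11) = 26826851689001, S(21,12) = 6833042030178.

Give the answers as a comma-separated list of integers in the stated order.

802355904438462660, 362262620784874680

i=22: T(22,8)=82310957214948+8·132511015347084=1142399079991620 | T(22,9)=132511015347084+9·123272476465204=1241963303533920 | T(22,10)=123272476465204+10·71187132291275=835143799377954 | T(22,11)=71187132291275+11·26826851689001=366282500870286 | T(22,12)=26826851689001+12·6833042030178=108823356051137
i=23: T(23,9)=1142399079991620+9·1241963303533920=12320068811796900 | T(23,10)=1241963303533920+10·835143799377954=9593401297313460 | T(23,11)=835143799377954+11·366282500870286=4864251308951100 | T(23,12)=366282500870286+12·108823356051137=1672162773483930
i=24: T(24,10)=12320068811796900+10·9593401297313460=108254081784931500 | T(24,11)=9593401297313460+11·4864251308951100=63100165695775560 | T(24,12)=4864251308951100+12·1672162773483930=24930204590758260
i=25: T(25,11)=108254081784931500+11·63100165695775560=802355904438462660 | T(25,12)=63100165695775560+12·24930204590758260=362262620784874680
Read S(25,11) = 802355904438462660, S(25,12) = 362262620784874680.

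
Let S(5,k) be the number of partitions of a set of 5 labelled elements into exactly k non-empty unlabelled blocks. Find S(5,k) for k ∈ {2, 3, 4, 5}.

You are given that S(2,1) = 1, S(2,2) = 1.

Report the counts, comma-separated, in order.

[3] T[3,1]:1*1+0=1 · T[3,2]:2*1+1=3 · T[3,3]:3*0+1=1
[4] T[4,1]:1*1+0=1 · T[4,2]:2*3+1=7 · T[4,3]:3*1+3=6 · T[4,4]:4*0+1=1
[5] T[5,2]:2*7+1=15 · T[5,3]:3*6+7=25 · T[5,4]:4*1+6=10 · T[5,5]:5*0+1=1
Read S(5,2) = 15, S(5,3) = 25, S(5,4) = 10, S(5,5) = 1.

15, 25, 10, 1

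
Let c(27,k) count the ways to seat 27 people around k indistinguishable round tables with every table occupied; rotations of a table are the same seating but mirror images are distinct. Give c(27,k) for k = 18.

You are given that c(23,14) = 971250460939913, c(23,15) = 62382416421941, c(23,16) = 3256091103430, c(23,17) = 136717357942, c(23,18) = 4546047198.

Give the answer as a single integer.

28460103232088385

[24] T[24,15]:23*62382416421941+971250460939913=2406046038644556 · T[24,16]:23*3256091103430+62382416421941=137272511800831 · T[24,17]:23*136717357942+3256091103430=6400590336096 · T[24,18]:23*4546047198+136717357942=241276443496
[25] T[25,16]:24*137272511800831+2406046038644556=5700586321864500 · T[25,17]:24*6400590336096+137272511800831=290886679867135 · T[25,18]:24*241276443496+6400590336096=12191224980000
[26] T[26,17]:25*290886679867135+5700586321864500=12972753318542875 · T[26,18]:25*12191224980000+290886679867135=595667304367135
[27] T[27,18]:26*595667304367135+12972753318542875=28460103232088385
Read c(27,18) = 28460103232088385.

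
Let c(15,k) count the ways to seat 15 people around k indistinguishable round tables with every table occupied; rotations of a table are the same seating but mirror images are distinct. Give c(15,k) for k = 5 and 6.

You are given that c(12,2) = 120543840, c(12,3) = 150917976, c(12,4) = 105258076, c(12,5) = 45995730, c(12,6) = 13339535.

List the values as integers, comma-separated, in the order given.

[13] T[13,3]:12*150917976+120543840=1931559552 · T[13,4]:12*105258076+150917976=1414014888 · T[13,5]:12*45995730+105258076=657206836 · T[13,6]:12*13339535+45995730=206070150
[14] T[14,4]:13*1414014888+1931559552=20313753096 · T[14,5]:13*657206836+1414014888=9957703756 · T[14,6]:13*206070150+657206836=3336118786
[15] T[15,5]:14*9957703756+20313753096=159721605680 · T[15,6]:14*3336118786+9957703756=56663366760
Read c(15,5) = 159721605680, c(15,6) = 56663366760.

159721605680, 56663366760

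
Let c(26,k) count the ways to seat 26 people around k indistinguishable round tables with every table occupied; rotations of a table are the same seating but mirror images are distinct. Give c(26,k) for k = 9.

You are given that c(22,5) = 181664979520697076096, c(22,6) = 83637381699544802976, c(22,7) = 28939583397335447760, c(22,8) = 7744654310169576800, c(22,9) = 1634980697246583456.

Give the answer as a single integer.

r23: T_23,6=22×83637381699544802976+181664979520697076096=2021687376910682741568; T_23,7=22×28939583397335447760+83637381699544802976=720308216440924653696; T_23,8=22×7744654310169576800+28939583397335447760=199321978221066137360; T_23,9=22×1634980697246583456+7744654310169576800=43714229649594412832
r24: T_24,7=23×720308216440924653696+2021687376910682741568=18588776355051949776576; T_24,8=23×199321978221066137360+720308216440924653696=5304713715525445812976; T_24,9=23×43714229649594412832+199321978221066137360=1204749260161737632496
r25: T_25,8=24×5304713715525445812976+18588776355051949776576=145901905527662649288000; T_25,9=24×1204749260161737632496+5304713715525445812976=34218695959407148992880
r26: T_26,9=25×34218695959407148992880+145901905527662649288000=1001369304512841374110000
Read c(26,9) = 1001369304512841374110000.

1001369304512841374110000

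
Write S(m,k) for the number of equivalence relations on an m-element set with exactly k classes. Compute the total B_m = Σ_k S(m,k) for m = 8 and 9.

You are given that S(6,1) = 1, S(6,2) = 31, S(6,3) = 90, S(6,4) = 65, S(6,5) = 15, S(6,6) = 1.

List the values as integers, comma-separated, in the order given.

4140, 21147

r7: T_7,1=1×1+0=1; T_7,2=2×31+1=63; T_7,3=3×90+31=301; T_7,4=4×65+90=350; T_7,5=5×15+65=140; T_7,6=6×1+15=21; T_7,7=7×0+1=1
r8: T_8,1=1×1+0=1; T_8,2=2×63+1=127; T_8,3=3×301+63=966; T_8,4=4×350+301=1701; T_8,5=5×140+350=1050; T_8,6=6×21+140=266; T_8,7=7×1+21=28; T_8,8=8×0+1=1
r9: T_9,1=1×1+0=1; T_9,2=2×127+1=255; T_9,3=3×966+127=3025; T_9,4=4×1701+966=7770; T_9,5=5×1050+1701=6951; T_9,6=6×266+1050=2646; T_9,7=7×28+266=462; T_9,8=8×1+28=36; T_9,9=9×0+1=1
B_8 = ΣS(8,k) = 1+127+966+1701+1050+266+28+1 = 4140
B_9 = ΣS(9,k) = 1+255+3025+7770+6951+2646+462+36+1 = 21147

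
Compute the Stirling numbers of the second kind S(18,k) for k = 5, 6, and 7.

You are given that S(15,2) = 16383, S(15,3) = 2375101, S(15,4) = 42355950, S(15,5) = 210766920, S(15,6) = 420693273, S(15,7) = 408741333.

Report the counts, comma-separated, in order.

r16: T_16,3=3×2375101+16383=7141686; T_16,4=4×42355950+2375101=171798901; T_16,5=5×210766920+42355950=1096190550; T_16,6=6×420693273+210766920=2734926558; T_16,7=7×408741333+420693273=3281882604
r17: T_17,4=4×171798901+7141686=694337290; T_17,5=5×1096190550+171798901=5652751651; T_17,6=6×2734926558+1096190550=17505749898; T_17,7=7×3281882604+2734926558=25708104786
r18: T_18,5=5×5652751651+694337290=28958095545; T_18,6=6×17505749898+5652751651=110687251039; T_18,7=7×25708104786+17505749898=197462483400
Read S(18,5) = 28958095545, S(18,6) = 110687251039, S(18,7) = 197462483400.

28958095545, 110687251039, 197462483400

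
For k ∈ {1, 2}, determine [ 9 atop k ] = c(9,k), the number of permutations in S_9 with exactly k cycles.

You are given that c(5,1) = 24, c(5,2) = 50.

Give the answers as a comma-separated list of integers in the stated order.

[6] T[6,1]:5*24+0=120 · T[6,2]:5*50+24=274
[7] T[7,1]:6*120+0=720 · T[7,2]:6*274+120=1764
[8] T[8,1]:7*720+0=5040 · T[8,2]:7*1764+720=13068
[9] T[9,1]:8*5040+0=40320 · T[9,2]:8*13068+5040=109584
Read c(9,1) = 40320, c(9,2) = 109584.

40320, 109584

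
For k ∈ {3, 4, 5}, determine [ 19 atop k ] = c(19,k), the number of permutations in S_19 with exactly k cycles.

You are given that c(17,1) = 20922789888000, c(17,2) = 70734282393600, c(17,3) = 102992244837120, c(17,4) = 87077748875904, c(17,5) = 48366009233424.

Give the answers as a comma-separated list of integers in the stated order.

row 18: T[18][2]=17·70734282393600+20922789888000=1223405590579200  T[18][3]=17·102992244837120+70734282393600=1821602444624640  T[18][4]=17·87077748875904+102992244837120=1583313975727488  T[18][5]=17·48366009233424+87077748875904=909299905844112
row 19: T[19][3]=18·1821602444624640+1223405590579200=34012249593822720  T[19][4]=18·1583313975727488+1821602444624640=30321254007719424  T[19][5]=18·909299905844112+1583313975727488=17950712280921504
Read c(19,3) = 34012249593822720, c(19,4) = 30321254007719424, c(19,5) = 17950712280921504.

34012249593822720, 30321254007719424, 17950712280921504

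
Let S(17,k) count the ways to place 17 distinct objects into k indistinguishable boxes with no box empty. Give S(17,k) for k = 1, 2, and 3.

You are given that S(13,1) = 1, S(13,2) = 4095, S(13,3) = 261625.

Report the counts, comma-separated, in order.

i=14: T(14,1)=0+1·1=1 | T(14,2)=1+2·4095=8191 | T(14,3)=4095+3·261625=788970
i=15: T(15,1)=0+1·1=1 | T(15,2)=1+2·8191=16383 | T(15,3)=8191+3·788970=2375101
i=16: T(16,1)=0+1·1=1 | T(16,2)=1+2·16383=32767 | T(16,3)=16383+3·2375101=7141686
i=17: T(17,1)=0+1·1=1 | T(17,2)=1+2·32767=65535 | T(17,3)=32767+3·7141686=21457825
Read S(17,1) = 1, S(17,2) = 65535, S(17,3) = 21457825.

1, 65535, 21457825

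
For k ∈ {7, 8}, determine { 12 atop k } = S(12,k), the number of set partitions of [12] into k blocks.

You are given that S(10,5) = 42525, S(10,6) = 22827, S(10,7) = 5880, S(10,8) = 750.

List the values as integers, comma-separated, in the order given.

@11  (11,6):22827·6+42525→179487, (11,7):5880·7+22827→63987, (11,8):750·8+5880→11880
@12  (12,7):63987·7+179487→627396, (12,8):11880·8+63987→159027
Read S(12,7) = 627396, S(12,8) = 159027.

627396, 159027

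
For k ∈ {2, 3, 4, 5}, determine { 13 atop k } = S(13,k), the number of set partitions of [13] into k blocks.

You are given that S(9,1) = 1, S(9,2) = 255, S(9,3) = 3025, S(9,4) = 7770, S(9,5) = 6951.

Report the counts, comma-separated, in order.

4095, 261625, 2532530, 7508501

row 10: T[10][1]=1·1+0=1  T[10][2]=2·255+1=511  T[10][3]=3·3025+255=9330  T[10][4]=4·7770+3025=34105  T[10][5]=5·6951+7770=42525
row 11: T[11][1]=1·1+0=1  T[11][2]=2·511+1=1023  T[11][3]=3·9330+511=28501  T[11][4]=4·34105+9330=145750  T[11][5]=5·42525+34105=246730
row 12: T[12][1]=1·1+0=1  T[12][2]=2·1023+1=2047  T[12][3]=3·28501+1023=86526  T[12][4]=4·145750+28501=611501  T[12][5]=5·246730+145750=1379400
row 13: T[13][2]=2·2047+1=4095  T[13][3]=3·86526+2047=261625  T[13][4]=4·611501+86526=2532530  T[13][5]=5·1379400+611501=7508501
Read S(13,2) = 4095, S(13,3) = 261625, S(13,4) = 2532530, S(13,5) = 7508501.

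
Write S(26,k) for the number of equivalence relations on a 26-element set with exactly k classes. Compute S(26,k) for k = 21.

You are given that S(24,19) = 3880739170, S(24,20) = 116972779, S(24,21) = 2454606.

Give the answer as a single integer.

row 25: T[25][20]=20·116972779+3880739170=6220194750  T[25][21]=21·2454606+116972779=168519505
row 26: T[26][21]=21·168519505+6220194750=9759104355
Read S(26,21) = 9759104355.

9759104355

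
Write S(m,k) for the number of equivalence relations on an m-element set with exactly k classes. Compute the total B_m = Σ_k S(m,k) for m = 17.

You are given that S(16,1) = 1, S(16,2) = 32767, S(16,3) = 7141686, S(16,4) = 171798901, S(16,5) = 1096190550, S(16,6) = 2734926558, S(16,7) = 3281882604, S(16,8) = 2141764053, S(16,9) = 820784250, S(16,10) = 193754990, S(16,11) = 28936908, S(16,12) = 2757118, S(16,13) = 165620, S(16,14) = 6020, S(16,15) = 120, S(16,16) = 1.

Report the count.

82864869804

r17: T_17,1=1×1+0=1; T_17,2=2×32767+1=65535; T_17,3=3×7141686+32767=21457825; T_17,4=4×171798901+7141686=694337290; T_17,5=5×1096190550+171798901=5652751651; T_17,6=6×2734926558+1096190550=17505749898; T_17,7=7×3281882604+2734926558=25708104786; T_17,8=8×2141764053+3281882604=20415995028; T_17,9=9×820784250+2141764053=9528822303; T_17,10=10×193754990+820784250=2758334150; T_17,11=11×28936908+193754990=512060978; T_17,12=12×2757118+28936908=62022324; T_17,13=13×165620+2757118=4910178; T_17,14=14×6020+165620=249900; T_17,15=15×120+6020=7820; T_17,16=16×1+120=136; T_17,17=17×0+1=1
B_17 = ΣS(17,k) = 1+65535+21457825+694337290+5652751651+17505749898+25708104786+20415995028+9528822303+2758334150+512060978+62022324+4910178+249900+7820+136+1 = 82864869804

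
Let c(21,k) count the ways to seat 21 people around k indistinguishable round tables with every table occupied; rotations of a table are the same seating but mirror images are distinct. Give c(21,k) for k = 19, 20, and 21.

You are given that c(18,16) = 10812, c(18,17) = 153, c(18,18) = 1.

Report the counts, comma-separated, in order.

r19: T_19,17=18×153+10812=13566; T_19,18=18×1+153=171; T_19,19=18×0+1=1
r20: T_20,18=19×171+13566=16815; T_20,19=19×1+171=190; T_20,20=19×0+1=1
r21: T_21,19=20×190+16815=20615; T_21,20=20×1+190=210; T_21,21=20×0+1=1
Read c(21,19) = 20615, c(21,20) = 210, c(21,21) = 1.

20615, 210, 1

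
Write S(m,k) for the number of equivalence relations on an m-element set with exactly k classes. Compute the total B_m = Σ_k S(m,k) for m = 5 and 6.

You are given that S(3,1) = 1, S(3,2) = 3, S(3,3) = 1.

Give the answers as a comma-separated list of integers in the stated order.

52, 203

r4: T_4,1=1×1+0=1; T_4,2=2×3+1=7; T_4,3=3×1+3=6; T_4,4=4×0+1=1
r5: T_5,1=1×1+0=1; T_5,2=2×7+1=15; T_5,3=3×6+7=25; T_5,4=4×1+6=10; T_5,5=5×0+1=1
r6: T_6,1=1×1+0=1; T_6,2=2×15+1=31; T_6,3=3×25+15=90; T_6,4=4×10+25=65; T_6,5=5×1+10=15; T_6,6=6×0+1=1
B_5 = ΣS(5,k) = 1+15+25+10+1 = 52
B_6 = ΣS(6,k) = 1+31+90+65+15+1 = 203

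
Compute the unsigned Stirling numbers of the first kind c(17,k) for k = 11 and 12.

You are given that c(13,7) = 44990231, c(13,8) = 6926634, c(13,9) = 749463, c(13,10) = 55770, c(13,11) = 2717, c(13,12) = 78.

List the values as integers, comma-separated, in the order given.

2185031420, 156952432

row 14: T[14][8]=13·6926634+44990231=135036473  T[14][9]=13·749463+6926634=16669653  T[14][10]=13·55770+749463=1474473  T[14][11]=13·2717+55770=91091  T[14][12]=13·78+2717=3731
row 15: T[15][9]=14·16669653+135036473=368411615  T[15][10]=14·1474473+16669653=37312275  T[15][11]=14·91091+1474473=2749747  T[15][12]=14·3731+91091=143325
row 16: T[16][10]=15·37312275+368411615=928095740  T[16][11]=15·2749747+37312275=78558480  T[16][12]=15·143325+2749747=4899622
row 17: T[17][11]=16·78558480+928095740=2185031420  T[17][12]=16·4899622+78558480=156952432
Read c(17,11) = 2185031420, c(17,12) = 156952432.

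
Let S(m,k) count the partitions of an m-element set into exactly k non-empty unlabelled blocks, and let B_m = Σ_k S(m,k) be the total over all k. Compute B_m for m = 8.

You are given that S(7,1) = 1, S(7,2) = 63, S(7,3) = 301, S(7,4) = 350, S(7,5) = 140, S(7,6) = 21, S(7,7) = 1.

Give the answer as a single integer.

r8: T_8,1=1×1+0=1; T_8,2=2×63+1=127; T_8,3=3×301+63=966; T_8,4=4×350+301=1701; T_8,5=5×140+350=1050; T_8,6=6×21+140=266; T_8,7=7×1+21=28; T_8,8=8×0+1=1
B_8 = ΣS(8,k) = 1+127+966+1701+1050+266+28+1 = 4140

4140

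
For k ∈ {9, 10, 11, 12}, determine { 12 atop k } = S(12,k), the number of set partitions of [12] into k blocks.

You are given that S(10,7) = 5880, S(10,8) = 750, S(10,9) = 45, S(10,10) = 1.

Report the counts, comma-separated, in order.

[11] T[11,8]:8*750+5880=11880 · T[11,9]:9*45+750=1155 · T[11,10]:10*1+45=55 · T[11,11]:11*0+1=1
[12] T[12,9]:9*1155+11880=22275 · T[12,10]:10*55+1155=1705 · T[12,11]:11*1+55=66 · T[12,12]:12*0+1=1
Read S(12,9) = 22275, S(12,10) = 1705, S(12,11) = 66, S(12,12) = 1.

22275, 1705, 66, 1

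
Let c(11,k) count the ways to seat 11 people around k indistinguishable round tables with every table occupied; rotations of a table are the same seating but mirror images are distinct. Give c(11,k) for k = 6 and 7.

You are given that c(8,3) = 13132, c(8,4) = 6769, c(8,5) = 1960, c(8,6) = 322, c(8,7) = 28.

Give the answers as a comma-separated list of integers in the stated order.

902055, 157773

[9] T[9,4]:8*6769+13132=67284 · T[9,5]:8*1960+6769=22449 · T[9,6]:8*322+1960=4536 · T[9,7]:8*28+322=546
[10] T[10,5]:9*22449+67284=269325 · T[10,6]:9*4536+22449=63273 · T[10,7]:9*546+4536=9450
[11] T[11,6]:10*63273+269325=902055 · T[11,7]:10*9450+63273=157773
Read c(11,6) = 902055, c(11,7) = 157773.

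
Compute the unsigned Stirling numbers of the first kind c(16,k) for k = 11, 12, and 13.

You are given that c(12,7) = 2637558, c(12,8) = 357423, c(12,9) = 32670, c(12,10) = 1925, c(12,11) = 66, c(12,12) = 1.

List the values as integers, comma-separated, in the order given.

78558480, 4899622, 218400

@13  (13,8):357423·12+2637558→6926634, (13,9):32670·12+357423→749463, (13,10):1925·12+32670→55770, (13,11):66·12+1925→2717, (13,12):1·12+66→78, (13,13):0·12+1→1
@14  (14,9):749463·13+6926634→16669653, (14,10):55770·13+749463→1474473, (14,11):2717·13+55770→91091, (14,12):78·13+2717→3731, (14,13):1·13+78→91
@15  (15,10):1474473·14+16669653→37312275, (15,11):91091·14+1474473→2749747, (15,12):3731·14+91091→143325, (15,13):91·14+3731→5005
@16  (16,11):2749747·15+37312275→78558480, (16,12):143325·15+2749747→4899622, (16,13):5005·15+143325→218400
Read c(16,11) = 78558480, c(16,12) = 4899622, c(16,13) = 218400.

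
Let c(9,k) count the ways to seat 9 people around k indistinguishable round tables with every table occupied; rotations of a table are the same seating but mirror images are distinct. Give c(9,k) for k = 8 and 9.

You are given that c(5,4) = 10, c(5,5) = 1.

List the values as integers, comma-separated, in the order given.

i=6: T(6,5)=10+5·1=15 | T(6,6)=1+5·0=1
i=7: T(7,6)=15+6·1=21 | T(7,7)=1+6·0=1
i=8: T(8,7)=21+7·1=28 | T(8,8)=1+7·0=1
i=9: T(9,8)=28+8·1=36 | T(9,9)=1+8·0=1
Read c(9,8) = 36, c(9,9) = 1.

36, 1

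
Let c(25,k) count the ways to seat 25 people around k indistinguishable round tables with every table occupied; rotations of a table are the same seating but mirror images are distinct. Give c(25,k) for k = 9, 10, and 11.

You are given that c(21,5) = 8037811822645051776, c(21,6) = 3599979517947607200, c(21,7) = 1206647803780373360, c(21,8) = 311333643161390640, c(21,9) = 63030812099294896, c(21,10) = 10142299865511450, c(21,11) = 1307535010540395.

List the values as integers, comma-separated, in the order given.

34218695959407148992880, 6508376179668146850000, 1014945527825214637300

[22] T[22,6]:21*3599979517947607200+8037811822645051776=83637381699544802976 · T[22,7]:21*1206647803780373360+3599979517947607200=28939583397335447760 · T[22,8]:21*311333643161390640+1206647803780373360=7744654310169576800 · T[22,9]:21*63030812099294896+311333643161390640=1634980697246583456 · T[22,10]:21*10142299865511450+63030812099294896=276019109275035346 · T[22,11]:21*1307535010540395+10142299865511450=37600535086859745
[23] T[23,7]:22*28939583397335447760+83637381699544802976=720308216440924653696 · T[23,8]:22*7744654310169576800+28939583397335447760=199321978221066137360 · T[23,9]:22*1634980697246583456+7744654310169576800=43714229649594412832 · T[23,10]:22*276019109275035346+1634980697246583456=7707401101297361068 · T[23,11]:22*37600535086859745+276019109275035346=1103230881185949736
[24] T[24,8]:23*199321978221066137360+720308216440924653696=5304713715525445812976 · T[24,9]:23*43714229649594412832+199321978221066137360=1204749260161737632496 · T[24,10]:23*7707401101297361068+43714229649594412832=220984454979433717396 · T[24,11]:23*1103230881185949736+7707401101297361068=33081711368574204996
[25] T[25,9]:24*1204749260161737632496+5304713715525445812976=34218695959407148992880 · T[25,10]:24*220984454979433717396+1204749260161737632496=6508376179668146850000 · T[25,11]:24*33081711368574204996+220984454979433717396=1014945527825214637300
Read c(25,9) = 34218695959407148992880, c(25,10) = 6508376179668146850000, c(25,11) = 1014945527825214637300.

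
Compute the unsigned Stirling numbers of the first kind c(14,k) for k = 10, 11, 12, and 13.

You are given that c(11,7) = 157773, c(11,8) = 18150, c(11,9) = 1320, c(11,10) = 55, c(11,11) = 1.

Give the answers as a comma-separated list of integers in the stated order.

1474473, 91091, 3731, 91

row 12: T[12][8]=11·18150+157773=357423  T[12][9]=11·1320+18150=32670  T[12][10]=11·55+1320=1925  T[12][11]=11·1+55=66  T[12][12]=11·0+1=1
row 13: T[13][9]=12·32670+357423=749463  T[13][10]=12·1925+32670=55770  T[13][11]=12·66+1925=2717  T[13][12]=12·1+66=78  T[13][13]=12·0+1=1
row 14: T[14][10]=13·55770+749463=1474473  T[14][11]=13·2717+55770=91091  T[14][12]=13·78+2717=3731  T[14][13]=13·1+78=91
Read c(14,10) = 1474473, c(14,11) = 91091, c(14,12) = 3731, c(14,13) = 91.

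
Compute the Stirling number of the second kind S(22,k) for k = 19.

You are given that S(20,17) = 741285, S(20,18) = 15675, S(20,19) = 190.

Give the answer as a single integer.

@21  (21,18):15675·18+741285→1023435, (21,19):190·19+15675→19285
@22  (22,19):19285·19+1023435→1389850
Read S(22,19) = 1389850.

1389850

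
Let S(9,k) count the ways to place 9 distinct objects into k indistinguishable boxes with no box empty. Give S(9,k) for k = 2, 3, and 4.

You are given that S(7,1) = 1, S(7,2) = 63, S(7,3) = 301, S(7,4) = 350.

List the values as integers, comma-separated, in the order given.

i=8: T(8,1)=0+1·1=1 | T(8,2)=1+2·63=127 | T(8,3)=63+3·301=966 | T(8,4)=301+4·350=1701
i=9: T(9,2)=1+2·127=255 | T(9,3)=127+3·966=3025 | T(9,4)=966+4·1701=7770
Read S(9,2) = 255, S(9,3) = 3025, S(9,4) = 7770.

255, 3025, 7770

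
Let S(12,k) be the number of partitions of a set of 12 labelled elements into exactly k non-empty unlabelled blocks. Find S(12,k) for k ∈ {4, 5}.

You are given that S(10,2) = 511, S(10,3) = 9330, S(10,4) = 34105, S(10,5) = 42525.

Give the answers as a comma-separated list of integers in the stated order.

i=11: T(11,3)=511+3·9330=28501 | T(11,4)=9330+4·34105=145750 | T(11,5)=34105+5·42525=246730
i=12: T(12,4)=28501+4·145750=611501 | T(12,5)=145750+5·246730=1379400
Read S(12,4) = 611501, S(12,5) = 1379400.

611501, 1379400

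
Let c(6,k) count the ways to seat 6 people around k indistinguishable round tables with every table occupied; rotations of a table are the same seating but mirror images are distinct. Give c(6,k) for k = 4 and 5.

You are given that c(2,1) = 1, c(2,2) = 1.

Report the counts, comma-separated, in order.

[3] T[3,1]:2*1+0=2 · T[3,2]:2*1+1=3 · T[3,3]:2*0+1=1
[4] T[4,2]:3*3+2=11 · T[4,3]:3*1+3=6 · T[4,4]:3*0+1=1
[5] T[5,3]:4*6+11=35 · T[5,4]:4*1+6=10 · T[5,5]:4*0+1=1
[6] T[6,4]:5*10+35=85 · T[6,5]:5*1+10=15
Read c(6,4) = 85, c(6,5) = 15.

85, 15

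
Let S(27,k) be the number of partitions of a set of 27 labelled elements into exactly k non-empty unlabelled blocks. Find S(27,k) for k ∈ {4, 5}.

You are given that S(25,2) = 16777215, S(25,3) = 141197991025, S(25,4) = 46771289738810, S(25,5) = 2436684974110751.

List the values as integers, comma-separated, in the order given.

749329038535350, 61338207158409090

i=26: T(26,3)=16777215+3·141197991025=423610750290 | T(26,4)=141197991025+4·46771289738810=187226356946265 | T(26,5)=46771289738810+5·2436684974110751=12230196160292565
i=27: T(27,4)=423610750290+4·187226356946265=749329038535350 | T(27,5)=187226356946265+5·12230196160292565=61338207158409090
Read S(27,4) = 749329038535350, S(27,5) = 61338207158409090.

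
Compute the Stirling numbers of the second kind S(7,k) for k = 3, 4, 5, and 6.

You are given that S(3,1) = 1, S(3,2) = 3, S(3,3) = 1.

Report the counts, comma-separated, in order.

301, 350, 140, 21

row 4: T[4][1]=1·1+0=1  T[4][2]=2·3+1=7  T[4][3]=3·1+3=6  T[4][4]=4·0+1=1
row 5: T[5][1]=1·1+0=1  T[5][2]=2·7+1=15  T[5][3]=3·6+7=25  T[5][4]=4·1+6=10  T[5][5]=5·0+1=1
row 6: T[6][2]=2·15+1=31  T[6][3]=3·25+15=90  T[6][4]=4·10+25=65  T[6][5]=5·1+10=15  T[6][6]=6·0+1=1
row 7: T[7][3]=3·90+31=301  T[7][4]=4·65+90=350  T[7][5]=5·15+65=140  T[7][6]=6·1+15=21
Read S(7,3) = 301, S(7,4) = 350, S(7,5) = 140, S(7,6) = 21.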